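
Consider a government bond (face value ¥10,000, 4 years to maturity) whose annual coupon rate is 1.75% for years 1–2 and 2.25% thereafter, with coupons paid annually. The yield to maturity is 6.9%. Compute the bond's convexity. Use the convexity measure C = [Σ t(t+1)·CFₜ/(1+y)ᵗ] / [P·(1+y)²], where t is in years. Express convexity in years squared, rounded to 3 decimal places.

16.812

With y = 0.069:
  t   CF        PV=CF/(1+0.069)^t    t·PV        t(t+1)·PV
  1       175.00       163.7044       163.7044         327.4088
  2       175.00       153.1379       306.2758         918.8273
  3       225.00       184.1829       552.5488       2,210.1953
  4    10,225.00     7,829.8329    31,319.3318     156,596.6588
  Σ                  8,330.8582    32,341.8607     160,053.0902
P = 8,330.8582.
Convexity = Σ t(t+1)·PV / [P·(1+y)²] = 160,053.0902 / (8,330.8582 × 1.142761) = 16.81198.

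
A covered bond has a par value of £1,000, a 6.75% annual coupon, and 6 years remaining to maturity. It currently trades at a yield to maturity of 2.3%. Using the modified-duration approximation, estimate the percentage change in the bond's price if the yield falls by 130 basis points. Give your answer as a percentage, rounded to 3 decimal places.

+6.646%

Periodic yield y = 0.023. Modified duration first:
  t   CF        PV=CF/(1+0.023)^t    t·PV
  1        67.50        65.9824        65.9824
  2        67.50        64.4989       128.9979
  3        67.50        63.0488       189.1464
  4        67.50        61.6313       246.5251
  5        67.50        60.2456       301.2282
  6     1,067.50       931.3525     5,588.1150
  Σ                  1,246.7596     6,519.9950
P = 1,246.7596; D_Mac = 5.22955 yrs; D_mod = 5.22955/(1+0.023) = 5.11198 yrs.
ΔP/P ≈ -D_mod · Δy = -5.11198 × (-0.013) = +0.066456 = +6.6456%.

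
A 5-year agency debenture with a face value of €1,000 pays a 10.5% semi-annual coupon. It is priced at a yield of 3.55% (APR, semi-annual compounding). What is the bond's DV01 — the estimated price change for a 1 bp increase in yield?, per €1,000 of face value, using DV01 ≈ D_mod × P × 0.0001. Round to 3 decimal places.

Periodic yield y = 0.01775.
  t   CF        PV=CF/(1+0.01775)^t    t·PV
  1        52.50        51.5844        51.5844
  2        52.50        50.6847       101.3694
  3        52.50        49.8008       149.4023
  4        52.50        48.9322       195.7289
  5        52.50        48.0788       240.3941
  6        52.50        47.2403       283.4418
  7        52.50        46.4164       324.9149
  8        52.50        45.6069       364.8551
  9        52.50        44.8115       403.3033
  10    1,052.50       882.6957     8,826.9567
  Σ                  1,315.8516    10,941.9507
P = 1,315.8516; D_Mac = 8.31549 half-year periods = 4.15774 yrs; D_mod = 4.08523 yrs.
DV01 ≈ 4.08523 × 1,315.8516 × 0.0001 = 0.537556.

€0.538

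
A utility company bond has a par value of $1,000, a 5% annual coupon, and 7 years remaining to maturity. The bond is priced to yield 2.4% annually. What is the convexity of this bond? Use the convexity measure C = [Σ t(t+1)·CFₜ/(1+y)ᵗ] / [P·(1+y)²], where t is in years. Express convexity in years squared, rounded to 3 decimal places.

44.841

With y = 0.024:
  t   CF        PV=CF/(1+0.024)^t    t·PV        t(t+1)·PV
  1        50.00        48.8281        48.8281          97.6562
  2        50.00        47.6837        95.3674         286.1023
  3        50.00        46.5661       139.6984         558.7935
  4        50.00        45.4747       181.8989         909.4947
  5        50.00        44.4089       222.0446       1,332.2676
  6        50.00        43.3681       260.2085       1,821.4596
  7     1,050.00       889.3846     6,225.6922      49,805.5373
  Σ                  1,165.7143     7,173.7382      54,811.3114
P = 1,165.7143.
Convexity = Σ t(t+1)·PV / [P·(1+y)²] = 54,811.3114 / (1,165.7143 × 1.048576) = 44.84130.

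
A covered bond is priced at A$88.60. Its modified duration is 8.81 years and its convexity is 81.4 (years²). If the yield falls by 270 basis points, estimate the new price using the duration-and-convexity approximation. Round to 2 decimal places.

A$112.30

Duration effect: -D_mod·Δy = -8.81 × (-0.027) = +0.237870
Convexity effect: ½·C·(Δy)² = 0.5 × 81.4 × (-0.027)² = +0.0296703
ΔP/P ≈ +0.237870 + 0.0296703 = +0.2675403
New price ≈ 88.60 × (1 + 0.2675403) = 112.30407058.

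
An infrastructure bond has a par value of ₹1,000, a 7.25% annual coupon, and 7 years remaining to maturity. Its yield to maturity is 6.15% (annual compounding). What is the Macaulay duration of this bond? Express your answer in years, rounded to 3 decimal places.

Periodic yield y = 0.0615. Discount each cash flow and weight by its year:
  t   CF        PV=CF/(1+0.0615)^t    t·PV
  1        72.50        68.2996        68.2996
  2        72.50        64.3425       128.6850
  3        72.50        60.6147       181.8441
  4        72.50        57.1029       228.4115
  5        72.50        53.7945       268.9726
  6        72.50        50.6778       304.0670
  7     1,072.50       706.2481     4,943.7369
  Σ                  1,061.0802     6,124.0167
Price P = Σ PV = 1,061.0802.
Macaulay duration = Σ(t·PV) / P = 6,124.0167 / 1,061.0802 = 5.77149 years.

5.771 years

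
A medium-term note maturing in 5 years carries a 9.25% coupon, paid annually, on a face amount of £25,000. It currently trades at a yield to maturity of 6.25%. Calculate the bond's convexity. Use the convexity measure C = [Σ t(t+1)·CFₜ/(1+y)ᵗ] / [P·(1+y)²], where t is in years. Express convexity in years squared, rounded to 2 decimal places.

21.44

With y = 0.0625:
  t   CF        PV=CF/(1+0.0625)^t    t·PV        t(t+1)·PV
  1     2,312.50     2,176.4706     2,176.4706       4,352.9412
  2     2,312.50     2,048.4429     4,096.8858      12,290.6574
  3     2,312.50     1,927.9463     5,783.8388      23,135.3552
  4     2,312.50     1,814.5377     7,258.1506      36,290.7532
  5    27,312.50    20,170.5045   100,852.5225     605,115.1348
  Σ                 28,137.9019   120,167.8683     681,184.8419
P = 28,137.9019.
Convexity = Σ t(t+1)·PV / [P·(1+y)²] = 681,184.8419 / (28,137.9019 × 1.128906) = 21.44447.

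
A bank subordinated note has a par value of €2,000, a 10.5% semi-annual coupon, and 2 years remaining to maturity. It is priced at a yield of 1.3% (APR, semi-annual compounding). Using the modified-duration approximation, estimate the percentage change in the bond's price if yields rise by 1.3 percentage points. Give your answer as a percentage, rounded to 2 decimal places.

Periodic yield y = 0.0065. Modified duration first:
  t   CF        PV=CF/(1+0.0065)^t    t·PV
  1       105.00       104.3219       104.3219
  2       105.00       103.6482       207.2964
  3       105.00       102.9788       308.9365
  4     2,105.00     2,051.1479     8,204.5917
  Σ                  2,362.0969     8,825.1465
P = 2,362.0969; D_Mac = 3.73615 half-year periods = 1.86807 yrs; D_mod = 1.86807/(1+0.0065) = 1.85601 yrs.
ΔP/P ≈ -D_mod · Δy = -1.85601 × (+0.013) = -0.024128 = -2.4128%.

-2.41%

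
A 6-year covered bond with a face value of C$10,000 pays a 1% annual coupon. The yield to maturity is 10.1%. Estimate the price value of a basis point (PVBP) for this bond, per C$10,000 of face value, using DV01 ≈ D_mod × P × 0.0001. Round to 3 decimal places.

Periodic yield y = 0.101.
  t   CF        PV=CF/(1+0.101)^t    t·PV
  1       100.00        90.8265        90.8265
  2       100.00        82.4946       164.9891
  3       100.00        74.9269       224.7808
  4       100.00        68.0535       272.2142
  5       100.00        61.8107       309.0533
  6    10,100.00     5,670.1880    34,021.1281
  Σ                  6,048.3003    35,082.9921
P = 6,048.3003; D_Mac = 5.80047 yrs; D_mod = 5.26837 yrs.
DV01 ≈ 5.26837 × 6,048.3003 × 0.0001 = 3.186466.

C$3.186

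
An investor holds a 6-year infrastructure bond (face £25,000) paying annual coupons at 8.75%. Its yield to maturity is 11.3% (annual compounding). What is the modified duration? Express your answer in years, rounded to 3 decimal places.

Periodic yield y = 0.113. First find Macaulay duration:
  t   CF        PV=CF/(1+0.113)^t    t·PV
  1     2,187.50     1,965.4088     1,965.4088
  2     2,187.50     1,765.8660     3,531.7319
  3     2,187.50     1,586.5822     4,759.7465
  4     2,187.50     1,425.5006     5,702.0024
  5     2,187.50     1,280.7732     6,403.8661
  6    27,187.50    14,302.0499    85,812.2993
  Σ                 22,326.1806   108,175.0550
P = 22,326.1806; Macaulay duration = 108,175.0550 / 22,326.1806 = 4.84521 years.
Modified duration = D_Mac / (1 + y) = 4.84521 / 1.113 = 4.35329 years.

4.353 years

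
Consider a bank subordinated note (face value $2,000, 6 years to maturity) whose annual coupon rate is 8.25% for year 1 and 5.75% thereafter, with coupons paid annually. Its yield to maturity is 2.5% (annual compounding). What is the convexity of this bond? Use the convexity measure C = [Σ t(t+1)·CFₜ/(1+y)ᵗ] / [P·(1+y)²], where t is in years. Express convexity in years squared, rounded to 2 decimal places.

33.22

With y = 0.025:
  t   CF        PV=CF/(1+0.025)^t    t·PV        t(t+1)·PV
  1       165.00       160.9756       160.9756         321.9512
  2       115.00       109.4587       218.9173         656.7519
  3       115.00       106.7889       320.3668       1,281.4672
  4       115.00       104.1843       416.7373       2,083.6865
  5       115.00       101.6432       508.2162       3,049.2973
  6     2,115.00     1,823.7579    10,942.5472      76,597.8306
  Σ                  2,406.8086    12,567.7605      83,990.9847
P = 2,406.8086.
Convexity = Σ t(t+1)·PV / [P·(1+y)²] = 83,990.9847 / (2,406.8086 × 1.050625) = 33.21570.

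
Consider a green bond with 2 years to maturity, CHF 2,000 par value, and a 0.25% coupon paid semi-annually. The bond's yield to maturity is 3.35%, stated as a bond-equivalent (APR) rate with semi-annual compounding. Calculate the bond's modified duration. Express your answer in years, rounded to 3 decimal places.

Periodic yield y = 0.01675. First find Macaulay duration:
  t   CF        PV=CF/(1+0.01675)^t    t·PV
  1         2.50         2.4588         2.4588
  2         2.50         2.4183         4.8366
  3         2.50         2.3785         7.1354
  4     2,002.50     1,873.7679     7,495.0717
  Σ                  1,881.0235     7,509.5025
P = 1,881.0235; Macaulay duration = 7,509.5025 / 1,881.0235 = 3.99224 half-year periods = 1.99612 years.
Modified duration = D_Mac / (1 + y) = 1.99612 / 1.01675 = 1.96324 years.

1.963 years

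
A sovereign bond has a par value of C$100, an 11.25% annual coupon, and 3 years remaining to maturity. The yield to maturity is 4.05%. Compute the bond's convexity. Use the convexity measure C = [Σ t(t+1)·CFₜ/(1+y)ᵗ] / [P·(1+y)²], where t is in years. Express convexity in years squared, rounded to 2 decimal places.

9.77

With y = 0.0405:
  t   CF        PV=CF/(1+0.0405)^t    t·PV        t(t+1)·PV
  1        11.25        10.8121        10.8121          21.6242
  2        11.25        10.3913        20.7825          62.3476
  3       111.25        98.7583       296.2750       1,185.1000
  Σ                    119.9617       327.8696       1,269.0718
P = 119.9617.
Convexity = Σ t(t+1)·PV / [P·(1+y)²] = 1,269.0718 / (119.9617 × 1.082640) = 9.77146.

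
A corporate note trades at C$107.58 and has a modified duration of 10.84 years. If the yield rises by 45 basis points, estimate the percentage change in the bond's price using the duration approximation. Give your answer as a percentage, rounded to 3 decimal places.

-4.878%

Duration approximation: ΔP/P ≈ -D_mod · Δy = -10.84 × (+0.0045) = -0.048780.
As a percentage: -4.8780%.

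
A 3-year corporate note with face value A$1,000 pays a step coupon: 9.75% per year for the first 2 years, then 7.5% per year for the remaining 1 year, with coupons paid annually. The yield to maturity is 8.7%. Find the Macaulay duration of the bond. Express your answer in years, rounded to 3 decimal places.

Periodic yield y = 0.087. Discount each cash flow and weight by its year:
  t   CF        PV=CF/(1+0.087)^t    t·PV
  1        97.50        89.6964        89.6964
  2        97.50        82.5174       165.0348
  3     1,075.00       836.9892     2,510.9675
  Σ                  1,009.2030     2,765.6987
Price P = Σ PV = 1,009.2030.
Macaulay duration = Σ(t·PV) / P = 2,765.6987 / 1,009.2030 = 2.74048 years.

2.740 years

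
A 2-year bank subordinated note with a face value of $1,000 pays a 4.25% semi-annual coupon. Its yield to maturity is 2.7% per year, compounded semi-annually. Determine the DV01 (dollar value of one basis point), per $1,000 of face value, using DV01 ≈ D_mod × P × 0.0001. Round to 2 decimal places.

Periodic yield y = 0.0135.
  t   CF        PV=CF/(1+0.0135)^t    t·PV
  1        21.25        20.9669        20.9669
  2        21.25        20.6877        41.3753
  3        21.25        20.4121        61.2363
  4     1,021.25       967.9146     3,871.6585
  Σ                  1,029.9813     3,995.2371
P = 1,029.9813; D_Mac = 3.87894 half-year periods = 1.93947 yrs; D_mod = 1.91364 yrs.
DV01 ≈ 1.91364 × 1,029.9813 × 0.0001 = 0.197101.

$0.20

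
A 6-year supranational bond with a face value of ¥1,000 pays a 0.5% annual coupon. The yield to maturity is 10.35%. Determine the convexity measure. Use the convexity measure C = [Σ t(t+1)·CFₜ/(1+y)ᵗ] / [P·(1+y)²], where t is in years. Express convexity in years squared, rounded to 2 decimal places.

With y = 0.1035:
  t   CF        PV=CF/(1+0.1035)^t    t·PV        t(t+1)·PV
  1         5.00         4.5310         4.5310           9.0621
  2         5.00         4.1061         8.2121          24.6364
  3         5.00         3.7209        11.1628          44.6513
  4         5.00         3.3719        13.4878          67.4389
  5         5.00         3.0557        15.2784          91.6705
  6     1,005.00       556.5857     3,339.5141      23,376.5990
  Σ                    575.3714     3,392.1863      23,614.0582
P = 575.3714.
Convexity = Σ t(t+1)·PV / [P·(1+y)²] = 23,614.0582 / (575.3714 × 1.217712) = 33.70371.

33.70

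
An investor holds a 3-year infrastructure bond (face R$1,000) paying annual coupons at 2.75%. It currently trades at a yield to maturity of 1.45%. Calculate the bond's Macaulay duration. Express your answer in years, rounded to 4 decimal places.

2.9220 years

Periodic yield y = 0.0145. Discount each cash flow and weight by its year:
  t   CF        PV=CF/(1+0.0145)^t    t·PV
  1        27.50        27.1069        27.1069
  2        27.50        26.7195        53.4390
  3     1,027.50       984.0693     2,952.2079
  Σ                  1,037.8957     3,032.7538
Price P = Σ PV = 1,037.8957.
Macaulay duration = Σ(t·PV) / P = 3,032.7538 / 1,037.8957 = 2.92202 years.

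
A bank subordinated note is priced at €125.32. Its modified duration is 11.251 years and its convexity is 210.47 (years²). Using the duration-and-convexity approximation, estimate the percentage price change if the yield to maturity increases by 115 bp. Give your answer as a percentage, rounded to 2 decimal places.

-11.55%

Duration effect: -D_mod·Δy = -11.251 × (+0.0115) = -0.1293865
Convexity effect: ½·C·(Δy)² = 0.5 × 210.47 × (0.0115)² = +0.01391732875
ΔP/P ≈ -0.1293865 + 0.01391732875 = -0.11546917125
= -11.546917125%.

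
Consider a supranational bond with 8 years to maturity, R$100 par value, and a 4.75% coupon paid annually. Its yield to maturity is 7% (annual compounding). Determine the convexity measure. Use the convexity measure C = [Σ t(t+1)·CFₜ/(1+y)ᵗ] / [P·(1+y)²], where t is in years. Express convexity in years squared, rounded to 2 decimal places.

49.87

With y = 0.07:
  t   CF        PV=CF/(1+0.07)^t    t·PV        t(t+1)·PV
  1         4.75         4.4393         4.4393           8.8785
  2         4.75         4.1488         8.2977          24.8930
  3         4.75         3.8774        11.6322          46.5290
  4         4.75         3.6238        14.4950          72.4750
  5         4.75         3.3867        16.9334         101.6005
  6         4.75         3.1651        18.9908         132.9353
  7         4.75         2.9581        20.7064         165.6514
  8       104.75        60.9655       487.7236       4,389.5127
  Σ                     86.5646       583.2184       4,942.4754
P = 86.5646.
Convexity = Σ t(t+1)·PV / [P·(1+y)²] = 4,942.4754 / (86.5646 × 1.144900) = 49.86970.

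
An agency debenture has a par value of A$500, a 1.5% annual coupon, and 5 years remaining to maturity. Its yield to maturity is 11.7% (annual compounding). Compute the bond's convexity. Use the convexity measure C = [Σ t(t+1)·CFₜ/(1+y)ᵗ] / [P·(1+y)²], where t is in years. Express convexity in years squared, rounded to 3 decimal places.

With y = 0.117:
  t   CF        PV=CF/(1+0.117)^t    t·PV        t(t+1)·PV
  1         7.50         6.7144         6.7144          13.4288
  2         7.50         6.0111        12.0222          36.0667
  3         7.50         5.3815        16.1444          64.5778
  4         7.50         4.8178        19.2712          96.3560
  5       507.50       291.8570     1,459.2852       8,755.7114
  Σ                    314.7818     1,513.4375       8,966.1406
P = 314.7818.
Convexity = Σ t(t+1)·PV / [P·(1+y)²] = 8,966.1406 / (314.7818 × 1.247689) = 22.82914.

22.829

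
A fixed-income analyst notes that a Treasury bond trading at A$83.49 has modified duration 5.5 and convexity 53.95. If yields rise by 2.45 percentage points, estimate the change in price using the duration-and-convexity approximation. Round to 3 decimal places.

Duration effect: -D_mod·Δy = -5.5 × (+0.0245) = -0.134750
Convexity effect: ½·C·(Δy)² = 0.5 × 53.95 × (0.0245)² = +0.01619174375
ΔP/P ≈ -0.134750 + 0.01619174375 = -0.11855825625
ΔP ≈ 83.49 × (-0.11855825625) = -9.8984288143125.

-A$9.898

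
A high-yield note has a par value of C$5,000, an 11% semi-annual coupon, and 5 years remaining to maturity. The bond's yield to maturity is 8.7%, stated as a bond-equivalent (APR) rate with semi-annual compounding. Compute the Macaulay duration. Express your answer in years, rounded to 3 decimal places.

Periodic yield y = 0.0435. Discount each cash flow and weight by its period:
  t   CF        PV=CF/(1+0.0435)^t    t·PV
  1       275.00       263.5362       263.5362
  2       275.00       252.5502       505.1005
  3       275.00       242.0223       726.0668
  4       275.00       231.9332       927.7327
  5       275.00       222.2647     1,111.3233
  6       275.00       212.9992     1,277.9952
  7       275.00       204.1200     1,428.8399
  8       275.00       195.6109     1,564.8873
  9       275.00       187.4565     1,687.1089
  10    5,275.00     3,445.8624    34,458.6239
  Σ                  5,458.3556    43,951.2147
Price P = Σ PV = 5,458.3556.
Macaulay duration = Σ(t·PV) / P = 43,951.2147 / 5,458.3556 = 8.05210 half-year periods.
In years: 8.05210 / 2 = 4.02605 years.

4.026 years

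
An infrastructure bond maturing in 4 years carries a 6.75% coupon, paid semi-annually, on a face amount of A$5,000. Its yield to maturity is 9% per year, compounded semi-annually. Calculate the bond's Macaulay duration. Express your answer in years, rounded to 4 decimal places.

3.5515 years

Periodic yield y = 0.045. Discount each cash flow and weight by its period:
  t   CF        PV=CF/(1+0.045)^t    t·PV
  1       168.75       161.4833       161.4833
  2       168.75       154.5294       309.0589
  3       168.75       147.8751       443.6252
  4       168.75       141.5072       566.0289
  5       168.75       135.4136       677.0681
  6       168.75       129.5824       777.4944
  7       168.75       124.0023       868.0161
  8     5,168.75     3,634.5881    29,076.7050
  Σ                  4,628.9814    32,879.4798
Price P = Σ PV = 4,628.9814.
Macaulay duration = Σ(t·PV) / P = 32,879.4798 / 4,628.9814 = 7.10296 half-year periods.
In years: 7.10296 / 2 = 3.55148 years.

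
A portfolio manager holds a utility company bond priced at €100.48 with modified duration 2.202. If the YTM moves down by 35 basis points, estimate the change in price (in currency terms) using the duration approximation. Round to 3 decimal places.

+€0.774

Duration approximation: ΔP/P ≈ -D_mod · Δy = -2.202 × (-0.0035) = +0.007707.
ΔP ≈ 100.48 × (+0.007707) = +0.77439936.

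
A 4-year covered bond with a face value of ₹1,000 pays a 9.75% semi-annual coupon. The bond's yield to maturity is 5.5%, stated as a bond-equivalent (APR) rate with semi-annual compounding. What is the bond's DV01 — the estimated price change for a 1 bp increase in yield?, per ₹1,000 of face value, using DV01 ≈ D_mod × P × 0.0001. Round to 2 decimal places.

₹0.39

Periodic yield y = 0.0275.
  t   CF        PV=CF/(1+0.0275)^t    t·PV
  1        48.75        47.4453        47.4453
  2        48.75        46.1754        92.3509
  3        48.75        44.9396       134.8188
  4        48.75        43.7368       174.9473
  5        48.75        42.5663       212.8313
  6        48.75        41.4270       248.5621
  7        48.75        40.3183       282.2278
  8     1,048.75       844.1455     6,753.1643
  Σ                  1,150.7542     7,946.3477
P = 1,150.7542; D_Mac = 6.90534 half-year periods = 3.45267 yrs; D_mod = 3.36026 yrs.
DV01 ≈ 3.36026 × 1,150.7542 × 0.0001 = 0.386684.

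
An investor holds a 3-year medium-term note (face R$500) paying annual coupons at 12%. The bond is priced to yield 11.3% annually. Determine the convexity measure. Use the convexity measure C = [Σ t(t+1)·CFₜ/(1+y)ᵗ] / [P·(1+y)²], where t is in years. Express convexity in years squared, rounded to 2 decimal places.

With y = 0.113:
  t   CF        PV=CF/(1+0.113)^t    t·PV        t(t+1)·PV
  1        60.00        53.9084        53.9084         107.8167
  2        60.00        48.4352        96.8704         290.6111
  3       560.00       406.1650     1,218.4951       4,873.9804
  Σ                    508.5086     1,369.2738       5,272.4082
P = 508.5086.
Convexity = Σ t(t+1)·PV / [P·(1+y)²] = 5,272.4082 / (508.5086 × 1.238769) = 8.36990.

8.37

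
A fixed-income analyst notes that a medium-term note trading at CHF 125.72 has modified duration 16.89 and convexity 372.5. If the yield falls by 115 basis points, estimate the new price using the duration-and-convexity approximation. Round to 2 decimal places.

Duration effect: -D_mod·Δy = -16.89 × (-0.0115) = +0.194235
Convexity effect: ½·C·(Δy)² = 0.5 × 372.5 × (-0.0115)² = +0.0246315625
ΔP/P ≈ +0.194235 + 0.0246315625 = +0.2188665625
New price ≈ 125.72 × (1 + 0.2188665625) = 153.2359042375.

CHF 153.24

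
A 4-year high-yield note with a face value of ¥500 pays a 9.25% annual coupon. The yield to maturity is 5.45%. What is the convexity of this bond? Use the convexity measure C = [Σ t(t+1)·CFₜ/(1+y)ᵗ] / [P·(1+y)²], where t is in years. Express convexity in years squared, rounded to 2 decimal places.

With y = 0.0545:
  t   CF        PV=CF/(1+0.0545)^t    t·PV        t(t+1)·PV
  1        46.25        43.8596        43.8596          87.7193
  2        46.25        41.5928        83.1857         249.5570
  3        46.25        39.4432       118.3296         473.3182
  4       546.25       441.7790     1,767.1162       8,835.5809
  Σ                    566.6747     2,012.4911       9,646.1755
P = 566.6747.
Convexity = Σ t(t+1)·PV / [P·(1+y)²] = 9,646.1755 / (566.6747 × 1.111970) = 15.30834.

15.31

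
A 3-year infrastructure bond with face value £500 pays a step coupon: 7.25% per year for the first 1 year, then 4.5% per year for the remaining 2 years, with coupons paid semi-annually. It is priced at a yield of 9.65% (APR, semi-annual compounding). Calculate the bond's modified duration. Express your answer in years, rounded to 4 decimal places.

Periodic yield y = 0.04825. First find Macaulay duration:
  t   CF        PV=CF/(1+0.04825)^t    t·PV
  1       18.125        17.2907        17.2907
  2       18.125        16.4948        32.9897
  3       11.250         9.7669        29.3008
  4       11.250         9.3174        37.2695
  5       11.250         8.8885        44.4425
  6      511.250       385.3400     2,312.0400
  Σ                    447.0984     2,473.3331
P = 447.0984; Macaulay duration = 2,473.3331 / 447.0984 = 5.53197 half-year periods = 2.76598 years.
Modified duration = D_Mac / (1 + y) = 2.76598 / 1.04825 = 2.63867 years.

2.6387 years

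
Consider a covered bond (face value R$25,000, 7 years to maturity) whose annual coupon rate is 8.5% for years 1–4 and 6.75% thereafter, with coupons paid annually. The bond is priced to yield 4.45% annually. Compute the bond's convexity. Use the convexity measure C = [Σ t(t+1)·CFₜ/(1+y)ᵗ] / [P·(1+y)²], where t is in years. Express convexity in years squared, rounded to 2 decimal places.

38.88

With y = 0.0445:
  t   CF        PV=CF/(1+0.0445)^t    t·PV        t(t+1)·PV
  1     2,125.00     2,034.4663     2,034.4663       4,068.9325
  2     2,125.00     1,947.7896     3,895.5792      11,686.7377
  3     2,125.00     1,864.8058     5,594.4173      22,377.6691
  4     2,125.00     1,785.3574     7,141.4294      35,707.1471
  5     1,687.50     1,357.3804     6,786.9018      40,721.4107
  6     1,687.50     1,299.5504     7,797.3022      54,581.1153
  7    26,687.50    19,676.5422   137,735.7957   1,101,886.3653
  Σ                 29,965.8919   170,985.8918   1,271,029.3777
P = 29,965.8919.
Convexity = Σ t(t+1)·PV / [P·(1+y)²] = 1,271,029.3777 / (29,965.8919 × 1.090980) = 38.87868.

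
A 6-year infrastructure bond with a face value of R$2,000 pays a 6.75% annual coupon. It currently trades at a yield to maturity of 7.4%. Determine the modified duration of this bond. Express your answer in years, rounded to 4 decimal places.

Periodic yield y = 0.074. First find Macaulay duration:
  t   CF        PV=CF/(1+0.074)^t    t·PV
  1       135.00       125.6983       125.6983
  2       135.00       117.0375       234.0751
  3       135.00       108.9735       326.9205
  4       135.00       101.4651       405.8604
  5       135.00        94.4740       472.3701
  6     2,135.00     1,391.1443     8,346.8660
  Σ                  1,938.7928     9,911.7904
P = 1,938.7928; Macaulay duration = 9,911.7904 / 1,938.7928 = 5.11235 years.
Modified duration = D_Mac / (1 + y) = 5.11235 / 1.074 = 4.76010 years.

4.7601 years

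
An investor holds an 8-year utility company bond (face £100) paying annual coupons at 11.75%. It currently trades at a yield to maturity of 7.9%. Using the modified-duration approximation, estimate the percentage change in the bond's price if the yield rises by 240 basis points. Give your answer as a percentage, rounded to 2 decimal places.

-12.99%

Periodic yield y = 0.079. Modified duration first:
  t   CF        PV=CF/(1+0.079)^t    t·PV
  1        11.75        10.8897        10.8897
  2        11.75        10.0924        20.1848
  3        11.75         9.3535        28.0605
  4        11.75         8.6687        34.6746
  5        11.75         8.0340        40.1699
  6        11.75         7.4458        44.6746
  7        11.75         6.9006        48.3043
  8       111.75        60.8241       486.5931
  Σ                    122.2088       713.5515
P = 122.2088; D_Mac = 5.83879 yrs; D_mod = 5.83879/(1+0.079) = 5.41130 yrs.
ΔP/P ≈ -D_mod · Δy = -5.41130 × (+0.024) = -0.129871 = -12.9871%.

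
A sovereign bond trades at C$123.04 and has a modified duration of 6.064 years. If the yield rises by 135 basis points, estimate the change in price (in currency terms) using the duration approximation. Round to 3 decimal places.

Duration approximation: ΔP/P ≈ -D_mod · Δy = -6.064 × (+0.0135) = -0.081864.
ΔP ≈ 123.04 × (-0.081864) = -10.07254656.

-C$10.073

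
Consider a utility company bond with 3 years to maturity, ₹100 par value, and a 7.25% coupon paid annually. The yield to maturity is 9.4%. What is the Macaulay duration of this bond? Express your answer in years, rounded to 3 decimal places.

Periodic yield y = 0.094. Discount each cash flow and weight by its year:
  t   CF        PV=CF/(1+0.094)^t    t·PV
  1         7.25         6.6271         6.6271
  2         7.25         6.0576        12.1153
  3       107.25        81.9116       245.7348
  Σ                     94.5963       264.4771
Price P = Σ PV = 94.5963.
Macaulay duration = Σ(t·PV) / P = 264.4771 / 94.5963 = 2.79585 years.

2.796 years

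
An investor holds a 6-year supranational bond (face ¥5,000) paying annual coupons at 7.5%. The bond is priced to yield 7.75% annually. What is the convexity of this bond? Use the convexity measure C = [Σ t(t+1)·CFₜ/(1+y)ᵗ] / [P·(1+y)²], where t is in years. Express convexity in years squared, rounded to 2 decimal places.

With y = 0.0775:
  t   CF        PV=CF/(1+0.0775)^t    t·PV        t(t+1)·PV
  1       375.00       348.0278       348.0278         696.0557
  2       375.00       322.9957       645.9914       1,937.9741
  3       375.00       299.7640       899.2919       3,597.1676
  4       375.00       278.2032     1,112.8129       5,564.0644
  5       375.00       258.1932     1,290.9662       7,745.7973
  6     5,375.00     3,434.5892    20,607.5350     144,252.7449
  Σ                  4,941.7731    24,904.6252     163,793.8040
P = 4,941.7731.
Convexity = Σ t(t+1)·PV / [P·(1+y)²] = 163,793.8040 / (4,941.7731 × 1.161006) = 28.54829.

28.55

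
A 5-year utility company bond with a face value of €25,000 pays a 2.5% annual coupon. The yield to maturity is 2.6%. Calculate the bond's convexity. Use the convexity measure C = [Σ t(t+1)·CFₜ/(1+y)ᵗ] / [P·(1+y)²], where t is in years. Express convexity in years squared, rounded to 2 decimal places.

With y = 0.026:
  t   CF        PV=CF/(1+0.026)^t    t·PV        t(t+1)·PV
  1       625.00       609.1618       609.1618       1,218.3236
  2       625.00       593.7249     1,187.4499       3,562.3497
  3       625.00       578.6793     1,736.0379       6,944.1514
  4       625.00       564.0149     2,256.0596      11,280.2979
  5    25,625.00    22,538.6070   112,693.0348     676,158.2088
  Σ                 24,884.1879   118,481.7439     699,163.3314
P = 24,884.1879.
Convexity = Σ t(t+1)·PV / [P·(1+y)²] = 699,163.3314 / (24,884.1879 × 1.052676) = 26.69073.

26.69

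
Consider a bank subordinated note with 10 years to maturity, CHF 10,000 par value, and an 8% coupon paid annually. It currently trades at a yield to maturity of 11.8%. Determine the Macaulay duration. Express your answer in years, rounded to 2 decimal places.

6.86 years

Periodic yield y = 0.118. Discount each cash flow and weight by its year:
  t   CF        PV=CF/(1+0.118)^t    t·PV
  1       800.00       715.5635       715.5635
  2       800.00       640.0389     1,280.0778
  3       800.00       572.4856     1,717.4568
  4       800.00       512.0623     2,048.2491
  5       800.00       458.0163     2,290.0817
  6       800.00       409.6747     2,458.0483
  7       800.00       366.4353     2,565.0474
  8       800.00       327.7597     2,622.0776
  9       800.00       293.1661     2,638.4949
  10   10,800.00     3,540.0200    35,400.2004
  Σ                  7,835.2225    53,735.2976
Price P = Σ PV = 7,835.2225.
Macaulay duration = Σ(t·PV) / P = 53,735.2976 / 7,835.2225 = 6.85817 years.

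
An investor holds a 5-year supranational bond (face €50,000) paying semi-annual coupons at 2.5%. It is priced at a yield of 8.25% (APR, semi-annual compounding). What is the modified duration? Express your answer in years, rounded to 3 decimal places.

4.498 years

Periodic yield y = 0.04125. First find Macaulay duration:
  t   CF        PV=CF/(1+0.04125)^t    t·PV
  1       625.00       600.2401       600.2401
  2       625.00       576.4611     1,152.9222
  3       625.00       553.6241     1,660.8722
  4       625.00       531.6918     2,126.7672
  5       625.00       510.6284     2,553.1419
  6       625.00       490.3994     2,942.3964
  7       625.00       470.9718     3,296.8027
  8       625.00       452.3139     3,618.5109
  9       625.00       434.3951     3,909.5556
  10   50,625.00    33,792.0775   337,920.7746
  Σ                 38,412.8030   359,781.9839
P = 38,412.8030; Macaulay duration = 359,781.9839 / 38,412.8030 = 9.36620 half-year periods = 4.68310 years.
Modified duration = D_Mac / (1 + y) = 4.68310 / 1.04125 = 4.49757 years.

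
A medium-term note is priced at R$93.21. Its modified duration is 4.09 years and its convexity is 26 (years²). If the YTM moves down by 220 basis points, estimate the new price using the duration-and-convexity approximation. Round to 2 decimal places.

R$102.18

Duration effect: -D_mod·Δy = -4.09 × (-0.022) = +0.089980
Convexity effect: ½·C·(Δy)² = 0.5 × 26 × (-0.022)² = +0.0062920
ΔP/P ≈ +0.089980 + 0.0062920 = +0.096272
New price ≈ 93.21 × (1 + 0.096272) = 102.18351312.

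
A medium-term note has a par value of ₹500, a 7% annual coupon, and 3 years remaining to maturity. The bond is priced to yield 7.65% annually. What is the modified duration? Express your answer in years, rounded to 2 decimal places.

2.61 years

Periodic yield y = 0.0765. First find Macaulay duration:
  t   CF        PV=CF/(1+0.0765)^t    t·PV
  1        35.00        32.5128        32.5128
  2        35.00        30.2023        60.4046
  3       535.00       428.8562     1,286.5686
  Σ                    491.5713     1,379.4859
P = 491.5713; Macaulay duration = 1,379.4859 / 491.5713 = 2.80628 years.
Modified duration = D_Mac / (1 + y) = 2.80628 / 1.0765 = 2.60685 years.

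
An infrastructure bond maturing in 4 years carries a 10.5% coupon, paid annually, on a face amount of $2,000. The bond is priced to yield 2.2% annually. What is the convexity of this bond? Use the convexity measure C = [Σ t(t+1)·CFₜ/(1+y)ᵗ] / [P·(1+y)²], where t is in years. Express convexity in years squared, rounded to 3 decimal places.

16.203

With y = 0.022:
  t   CF        PV=CF/(1+0.022)^t    t·PV        t(t+1)·PV
  1       210.00       205.4795       205.4795         410.9589
  2       210.00       201.0562       402.1124       1,206.3373
  3       210.00       196.7282       590.1846       2,360.7383
  4     2,210.00     2,025.7633     8,103.0530      40,515.2652
  Σ                  2,629.0271     9,300.8295      44,493.2998
P = 2,629.0271.
Convexity = Σ t(t+1)·PV / [P·(1+y)²] = 44,493.2998 / (2,629.0271 × 1.044484) = 16.20309.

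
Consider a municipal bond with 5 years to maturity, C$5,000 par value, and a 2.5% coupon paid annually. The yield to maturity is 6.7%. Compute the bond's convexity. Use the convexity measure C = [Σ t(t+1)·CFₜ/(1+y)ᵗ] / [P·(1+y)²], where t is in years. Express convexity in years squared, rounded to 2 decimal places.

With y = 0.067:
  t   CF        PV=CF/(1+0.067)^t    t·PV        t(t+1)·PV
  1       125.00       117.1509       117.1509         234.3018
  2       125.00       109.7946       219.5893         658.7679
  3       125.00       102.9003       308.7010       1,234.8039
  4       125.00        96.4389       385.7557       1,928.7784
  5     5,125.00     3,705.7129    18,528.5646     111,171.3878
  Σ                  4,131.9977    19,559.7615     115,228.0398
P = 4,131.9977.
Convexity = Σ t(t+1)·PV / [P·(1+y)²] = 115,228.0398 / (4,131.9977 × 1.138489) = 24.49454.

24.49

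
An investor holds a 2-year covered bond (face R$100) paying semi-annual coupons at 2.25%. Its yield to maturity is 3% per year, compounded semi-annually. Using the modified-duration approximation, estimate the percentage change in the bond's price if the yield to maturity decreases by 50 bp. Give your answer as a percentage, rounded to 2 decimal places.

Periodic yield y = 0.015. Modified duration first:
  t   CF        PV=CF/(1+0.015)^t    t·PV
  1        1.125         1.1084         1.1084
  2        1.125         1.0920         2.1840
  3        1.125         1.0759         3.2276
  4      101.125        95.2784       381.1135
  Σ                     98.5546       387.6335
P = 98.5546; D_Mac = 3.93318 half-year periods = 1.96659 yrs; D_mod = 1.96659/(1+0.015) = 1.93753 yrs.
ΔP/P ≈ -D_mod · Δy = -1.93753 × (-0.005) = +0.009688 = +0.9688%.

+0.97%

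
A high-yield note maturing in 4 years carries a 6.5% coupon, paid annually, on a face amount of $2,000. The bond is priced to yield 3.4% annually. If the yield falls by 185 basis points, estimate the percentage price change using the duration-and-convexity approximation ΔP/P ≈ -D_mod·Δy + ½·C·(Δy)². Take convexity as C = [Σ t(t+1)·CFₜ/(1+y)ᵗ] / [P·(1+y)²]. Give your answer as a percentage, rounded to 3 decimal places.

With y = 0.034:
  t   CF        PV=CF/(1+0.034)^t    t·PV        t(t+1)·PV
  1       130.00       125.7253       125.7253         251.4507
  2       130.00       121.5912       243.1825         729.5474
  3       130.00       117.5931       352.7792       1,411.1169
  4     2,130.00     1,863.3629     7,453.4517      37,267.2583
  Σ                  2,228.2726     8,175.1387      39,659.3733
P = 2,228.2726; D_Mac = 3.66882 yrs; D_mod = 3.54819 yrs; C = 16.64702.
Duration effect: -3.54819 × (-0.0185) = +0.065641
Convexity effect: 0.5 × 16.64702 × (-0.0185)² = +0.0028487
ΔP/P ≈ +0.065641 + 0.0028487 = +0.068490 = +6.8490%.

+6.849%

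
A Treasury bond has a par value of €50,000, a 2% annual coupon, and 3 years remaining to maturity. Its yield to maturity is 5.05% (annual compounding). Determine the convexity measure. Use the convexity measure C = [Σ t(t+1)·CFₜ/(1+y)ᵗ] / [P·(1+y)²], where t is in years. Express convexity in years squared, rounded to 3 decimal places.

10.578

With y = 0.0505:
  t   CF        PV=CF/(1+0.0505)^t    t·PV        t(t+1)·PV
  1     1,000.00       951.9277       951.9277       1,903.8553
  2     1,000.00       906.1663     1,812.3325       5,436.9975
  3    51,000.00    43,992.8407   131,978.5220     527,914.0881
  Σ                 45,850.9346   134,742.7822     535,254.9410
P = 45,850.9346.
Convexity = Σ t(t+1)·PV / [P·(1+y)²] = 535,254.9410 / (45,850.9346 × 1.103550) = 10.57841.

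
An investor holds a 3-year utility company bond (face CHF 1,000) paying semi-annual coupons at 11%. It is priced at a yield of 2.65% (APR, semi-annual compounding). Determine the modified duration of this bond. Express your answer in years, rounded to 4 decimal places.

Periodic yield y = 0.01325. First find Macaulay duration:
  t   CF        PV=CF/(1+0.01325)^t    t·PV
  1        55.00        54.2808        54.2808
  2        55.00        53.5710       107.1419
  3        55.00        52.8704       158.6113
  4        55.00        52.1791       208.7162
  5        55.00        51.4967       257.4836
  6     1,055.00       974.8836     5,849.3019
  Σ                  1,239.2816     6,635.5357
P = 1,239.2816; Macaulay duration = 6,635.5357 / 1,239.2816 = 5.35434 half-year periods = 2.67717 years.
Modified duration = D_Mac / (1 + y) = 2.67717 / 1.01325 = 2.64216 years.

2.6422 years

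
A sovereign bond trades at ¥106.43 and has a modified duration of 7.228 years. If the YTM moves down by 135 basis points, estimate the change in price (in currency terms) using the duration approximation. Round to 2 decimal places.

Duration approximation: ΔP/P ≈ -D_mod · Δy = -7.228 × (-0.0135) = +0.097578.
ΔP ≈ 106.43 × (+0.097578) = +10.38522654.

+¥10.39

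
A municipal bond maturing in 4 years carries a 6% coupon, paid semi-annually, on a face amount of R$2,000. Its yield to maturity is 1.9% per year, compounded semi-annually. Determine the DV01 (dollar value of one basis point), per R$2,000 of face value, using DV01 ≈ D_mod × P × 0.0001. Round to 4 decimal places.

Periodic yield y = 0.0095.
  t   CF        PV=CF/(1+0.0095)^t    t·PV
  1        60.00        59.4354        59.4354
  2        60.00        58.8760       117.7521
  3        60.00        58.3220       174.9659
  4        60.00        57.7731       231.0926
  5        60.00        57.2295       286.1473
  6        60.00        56.6909       340.1454
  7        60.00        56.1574       393.1018
  8     2,060.00     1,909.9264    15,279.4113
  Σ                  2,314.4107    16,882.0517
P = 2,314.4107; D_Mac = 7.29432 half-year periods = 3.64716 yrs; D_mod = 3.61284 yrs.
DV01 ≈ 3.61284 × 2,314.4107 × 0.0001 = 0.836159.

R$0.8362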